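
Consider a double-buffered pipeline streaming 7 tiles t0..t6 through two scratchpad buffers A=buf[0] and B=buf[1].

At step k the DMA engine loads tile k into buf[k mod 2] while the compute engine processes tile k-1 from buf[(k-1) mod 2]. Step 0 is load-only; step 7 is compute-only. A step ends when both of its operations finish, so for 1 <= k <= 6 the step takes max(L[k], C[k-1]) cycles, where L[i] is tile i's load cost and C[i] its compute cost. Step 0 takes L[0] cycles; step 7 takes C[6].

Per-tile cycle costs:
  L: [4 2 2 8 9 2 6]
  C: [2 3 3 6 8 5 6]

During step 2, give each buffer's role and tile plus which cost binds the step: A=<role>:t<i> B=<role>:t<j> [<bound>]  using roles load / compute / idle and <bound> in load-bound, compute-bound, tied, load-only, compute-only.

step 2: A=load:t2 B=compute:t1 [compute-bound]

[0] DMA t0→A (4c) ∥ CU idle ⇒ 4c, clock 4
[1] DMA t1→B (2c) ∥ CU A:t0 (2c) ⇒ 2c, clock 6
[2] DMA t2→A (2c) ∥ CU B:t1 (3c) ⇒ 3c, clock 9
[3] DMA t3→B (8c) ∥ CU A:t2 (3c) ⇒ 8c, clock 17
[4] DMA t4→A (9c) ∥ CU B:t3 (6c) ⇒ 9c, clock 26
[5] DMA t5→B (2c) ∥ CU A:t4 (8c) ⇒ 8c, clock 34
[6] DMA t6→A (6c) ∥ CU B:t5 (5c) ⇒ 6c, clock 40
[7] DMA idle ∥ CU A:t6 (6c) ⇒ 6c, clock 46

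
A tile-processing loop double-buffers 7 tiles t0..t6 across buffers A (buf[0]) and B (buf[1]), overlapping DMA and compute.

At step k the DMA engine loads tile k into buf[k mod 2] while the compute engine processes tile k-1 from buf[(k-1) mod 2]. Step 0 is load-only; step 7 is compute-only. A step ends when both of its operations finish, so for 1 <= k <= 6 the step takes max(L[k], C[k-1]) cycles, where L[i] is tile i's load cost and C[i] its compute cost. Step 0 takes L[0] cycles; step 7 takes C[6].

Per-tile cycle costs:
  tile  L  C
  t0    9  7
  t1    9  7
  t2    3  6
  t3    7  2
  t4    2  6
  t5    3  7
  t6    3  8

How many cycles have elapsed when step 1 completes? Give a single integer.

end_cycle[1] = 18

k=0 load=t0/9c comp=- wait=9 total=9
k=1 load=t1/9c comp=t0/7c wait=9 total=18
k=2 load=t2/3c comp=t1/7c wait=7 total=25
k=3 load=t3/7c comp=t2/6c wait=7 total=32
k=4 load=t4/2c comp=t3/2c wait=2 total=34
k=5 load=t5/3c comp=t4/6c wait=6 total=40
k=6 load=t6/3c comp=t5/7c wait=7 total=47
k=7 load=- comp=t6/8c wait=8 total=55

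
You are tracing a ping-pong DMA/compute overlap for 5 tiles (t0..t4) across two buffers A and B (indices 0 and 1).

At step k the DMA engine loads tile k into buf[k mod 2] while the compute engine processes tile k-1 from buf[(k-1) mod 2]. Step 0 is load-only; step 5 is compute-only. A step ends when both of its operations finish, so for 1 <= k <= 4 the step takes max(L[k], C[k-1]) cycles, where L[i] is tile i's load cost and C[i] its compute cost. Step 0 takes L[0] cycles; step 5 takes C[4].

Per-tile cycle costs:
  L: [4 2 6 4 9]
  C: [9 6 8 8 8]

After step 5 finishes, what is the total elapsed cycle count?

[0] DMA t0→A (4c) ∥ CU idle ⇒ 4c, clock 4
[1] DMA t1→B (2c) ∥ CU A:t0 (9c) ⇒ 9c, clock 13
[2] DMA t2→A (6c) ∥ CU B:t1 (6c) ⇒ 6c, clock 19
[3] DMA t3→B (4c) ∥ CU A:t2 (8c) ⇒ 8c, clock 27
[4] DMA t4→A (9c) ∥ CU B:t3 (8c) ⇒ 9c, clock 36
[5] DMA idle ∥ CU A:t4 (8c) ⇒ 8c, clock 44

end_cycle[5] = 44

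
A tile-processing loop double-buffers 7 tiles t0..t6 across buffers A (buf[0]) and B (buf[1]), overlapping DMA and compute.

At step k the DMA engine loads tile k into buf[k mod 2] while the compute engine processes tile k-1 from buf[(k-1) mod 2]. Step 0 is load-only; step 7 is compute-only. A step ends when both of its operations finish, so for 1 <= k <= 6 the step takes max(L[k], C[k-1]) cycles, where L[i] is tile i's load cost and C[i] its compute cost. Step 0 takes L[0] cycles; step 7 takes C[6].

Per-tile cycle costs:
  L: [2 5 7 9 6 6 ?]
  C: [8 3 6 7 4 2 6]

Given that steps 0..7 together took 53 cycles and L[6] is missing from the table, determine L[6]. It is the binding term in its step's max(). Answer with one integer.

step 0 = dur = L[0]=2 = 2
step 1 = dur = max(L[1]=5, C[0]=8) = 8
step 2 = dur = max(L[2]=7, C[1]=3) = 7
step 3 = dur = max(L[3]=9, C[2]=6) = 9
step 4 = dur = max(L[4]=6, C[3]=7) = 7
step 5 = dur = max(L[5]=6, C[4]=4) = 6
step 6 = dur = max(L[6]=?, C[5]=2) = L[6]  (unknown; binding)
step 7 = dur = C[6]=6 = 6
sum of known step durations = 45
dur[6] = total - known = 53 - 45 = 8
L[6] is the binding max in step 6, so L[6] = dur[6] = 8

L[6] = 8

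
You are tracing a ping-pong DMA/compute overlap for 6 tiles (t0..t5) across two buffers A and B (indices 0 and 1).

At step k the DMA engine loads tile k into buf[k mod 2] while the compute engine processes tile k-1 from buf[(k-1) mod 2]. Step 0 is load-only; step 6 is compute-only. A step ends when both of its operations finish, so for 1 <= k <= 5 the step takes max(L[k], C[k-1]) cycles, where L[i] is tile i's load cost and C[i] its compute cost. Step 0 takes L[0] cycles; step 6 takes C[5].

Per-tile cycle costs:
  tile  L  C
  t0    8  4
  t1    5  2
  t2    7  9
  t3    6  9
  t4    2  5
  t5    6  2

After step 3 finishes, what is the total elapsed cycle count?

[0] DMA t0→A (8c) ∥ CU idle ⇒ 8c, clock 8
[1] DMA t1→B (5c) ∥ CU A:t0 (4c) ⇒ 5c, clock 13
[2] DMA t2→A (7c) ∥ CU B:t1 (2c) ⇒ 7c, clock 20
[3] DMA t3→B (6c) ∥ CU A:t2 (9c) ⇒ 9c, clock 29
[4] DMA t4→A (2c) ∥ CU B:t3 (9c) ⇒ 9c, clock 38
[5] DMA t5→B (6c) ∥ CU A:t4 (5c) ⇒ 6c, clock 44
[6] DMA idle ∥ CU B:t5 (2c) ⇒ 2c, clock 46

end_cycle[3] = 29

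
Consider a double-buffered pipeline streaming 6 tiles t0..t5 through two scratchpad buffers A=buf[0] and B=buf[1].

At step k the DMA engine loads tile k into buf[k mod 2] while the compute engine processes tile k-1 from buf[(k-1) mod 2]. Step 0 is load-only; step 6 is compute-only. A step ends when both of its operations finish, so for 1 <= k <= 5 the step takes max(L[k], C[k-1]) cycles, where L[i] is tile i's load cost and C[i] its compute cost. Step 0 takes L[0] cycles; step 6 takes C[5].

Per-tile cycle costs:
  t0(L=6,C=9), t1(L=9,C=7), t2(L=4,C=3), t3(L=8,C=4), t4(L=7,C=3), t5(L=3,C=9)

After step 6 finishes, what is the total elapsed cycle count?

[0] DMA t0→A (6c) ∥ CU idle ⇒ 6c, clock 6
[1] DMA t1→B (9c) ∥ CU A:t0 (9c) ⇒ 9c, clock 15
[2] DMA t2→A (4c) ∥ CU B:t1 (7c) ⇒ 7c, clock 22
[3] DMA t3→B (8c) ∥ CU A:t2 (3c) ⇒ 8c, clock 30
[4] DMA t4→A (7c) ∥ CU B:t3 (4c) ⇒ 7c, clock 37
[5] DMA t5→B (3c) ∥ CU A:t4 (3c) ⇒ 3c, clock 40
[6] DMA idle ∥ CU B:t5 (9c) ⇒ 9c, clock 49

end_cycle[6] = 49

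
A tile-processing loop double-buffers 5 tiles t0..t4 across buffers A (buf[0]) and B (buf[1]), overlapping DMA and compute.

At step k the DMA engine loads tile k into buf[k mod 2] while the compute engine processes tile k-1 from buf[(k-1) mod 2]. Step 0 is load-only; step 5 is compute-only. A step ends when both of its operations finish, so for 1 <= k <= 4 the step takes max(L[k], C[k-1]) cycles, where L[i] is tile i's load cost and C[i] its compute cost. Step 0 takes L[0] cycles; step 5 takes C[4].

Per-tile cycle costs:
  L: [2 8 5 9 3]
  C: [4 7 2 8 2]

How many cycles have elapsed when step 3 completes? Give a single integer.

  0. 2=2c; end=2; A:t0 B:-
  1. max(8,4)=8c; end=10; A:t0 B:t1
  2. max(5,7)=7c; end=17; A:t2 B:t1
  3. max(9,2)=9c; end=26; A:t2 B:t3
  4. max(3,8)=8c; end=34; A:t4 B:t3
  5. 2=2c; end=36; A:t4 B:t3

end_cycle[3] = 26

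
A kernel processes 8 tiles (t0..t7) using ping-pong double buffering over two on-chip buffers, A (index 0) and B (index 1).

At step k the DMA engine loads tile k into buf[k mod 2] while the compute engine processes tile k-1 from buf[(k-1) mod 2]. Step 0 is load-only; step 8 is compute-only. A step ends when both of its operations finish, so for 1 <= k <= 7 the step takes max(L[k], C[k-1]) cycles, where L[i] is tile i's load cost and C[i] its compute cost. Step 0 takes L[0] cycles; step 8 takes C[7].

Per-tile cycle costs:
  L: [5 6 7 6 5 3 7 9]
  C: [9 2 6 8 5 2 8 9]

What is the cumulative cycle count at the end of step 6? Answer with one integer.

[0] DMA t0→A (5c) ∥ CU idle ⇒ 5c, clock 5
[1] DMA t1→B (6c) ∥ CU A:t0 (9c) ⇒ 9c, clock 14
[2] DMA t2→A (7c) ∥ CU B:t1 (2c) ⇒ 7c, clock 21
[3] DMA t3→B (6c) ∥ CU A:t2 (6c) ⇒ 6c, clock 27
[4] DMA t4→A (5c) ∥ CU B:t3 (8c) ⇒ 8c, clock 35
[5] DMA t5→B (3c) ∥ CU A:t4 (5c) ⇒ 5c, clock 40
[6] DMA t6→A (7c) ∥ CU B:t5 (2c) ⇒ 7c, clock 47
[7] DMA t7→B (9c) ∥ CU A:t6 (8c) ⇒ 9c, clock 56
[8] DMA idle ∥ CU B:t7 (9c) ⇒ 9c, clock 65

end_cycle[6] = 47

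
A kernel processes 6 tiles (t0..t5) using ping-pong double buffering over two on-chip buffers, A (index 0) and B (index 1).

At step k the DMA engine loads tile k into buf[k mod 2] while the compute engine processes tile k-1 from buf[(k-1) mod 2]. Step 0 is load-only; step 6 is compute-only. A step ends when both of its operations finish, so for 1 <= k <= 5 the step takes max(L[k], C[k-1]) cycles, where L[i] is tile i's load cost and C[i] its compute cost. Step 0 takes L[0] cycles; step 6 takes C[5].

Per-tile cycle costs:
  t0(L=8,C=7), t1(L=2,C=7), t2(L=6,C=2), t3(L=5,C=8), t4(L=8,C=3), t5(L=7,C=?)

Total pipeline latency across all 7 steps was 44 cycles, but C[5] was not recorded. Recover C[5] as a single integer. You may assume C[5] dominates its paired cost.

C[5] = 2

step 0 = dur = L[0]=8 = 8
step 1 = dur = max(L[1]=2, C[0]=7) = 7
step 2 = dur = max(L[2]=6, C[1]=7) = 7
step 3 = dur = max(L[3]=5, C[2]=2) = 5
step 4 = dur = max(L[4]=8, C[3]=8) = 8
step 5 = dur = max(L[5]=7, C[4]=3) = 7
step 6 = dur = C[5]=? = C[5]  (unknown; binding)
sum of known step durations = 42
dur[6] = total - known = 44 - 42 = 2
C[5] is the binding max in step 6, so C[5] = dur[6] = 2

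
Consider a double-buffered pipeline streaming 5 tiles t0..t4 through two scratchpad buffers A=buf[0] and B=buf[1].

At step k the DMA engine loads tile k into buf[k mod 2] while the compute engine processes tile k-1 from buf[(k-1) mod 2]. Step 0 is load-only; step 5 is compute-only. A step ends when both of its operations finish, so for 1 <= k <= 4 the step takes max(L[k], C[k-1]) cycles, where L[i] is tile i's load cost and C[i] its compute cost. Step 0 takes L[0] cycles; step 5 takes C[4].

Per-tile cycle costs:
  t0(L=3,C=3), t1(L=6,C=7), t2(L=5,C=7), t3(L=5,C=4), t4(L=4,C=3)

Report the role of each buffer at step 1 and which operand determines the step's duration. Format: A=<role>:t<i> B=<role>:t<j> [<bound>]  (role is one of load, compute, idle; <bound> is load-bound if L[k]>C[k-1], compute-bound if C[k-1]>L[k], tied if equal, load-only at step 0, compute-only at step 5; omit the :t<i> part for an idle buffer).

  0. 3=3c; end=3; A:t0 B:-
  1. max(6,3)=6c; end=9; A:t0 B:t1
  2. max(5,7)=7c; end=16; A:t2 B:t1
  3. max(5,7)=7c; end=23; A:t2 B:t3
  4. max(4,4)=4c; end=27; A:t4 B:t3
  5. 3=3c; end=30; A:t4 B:t3

step 1: A=compute:t0 B=load:t1 [load-bound]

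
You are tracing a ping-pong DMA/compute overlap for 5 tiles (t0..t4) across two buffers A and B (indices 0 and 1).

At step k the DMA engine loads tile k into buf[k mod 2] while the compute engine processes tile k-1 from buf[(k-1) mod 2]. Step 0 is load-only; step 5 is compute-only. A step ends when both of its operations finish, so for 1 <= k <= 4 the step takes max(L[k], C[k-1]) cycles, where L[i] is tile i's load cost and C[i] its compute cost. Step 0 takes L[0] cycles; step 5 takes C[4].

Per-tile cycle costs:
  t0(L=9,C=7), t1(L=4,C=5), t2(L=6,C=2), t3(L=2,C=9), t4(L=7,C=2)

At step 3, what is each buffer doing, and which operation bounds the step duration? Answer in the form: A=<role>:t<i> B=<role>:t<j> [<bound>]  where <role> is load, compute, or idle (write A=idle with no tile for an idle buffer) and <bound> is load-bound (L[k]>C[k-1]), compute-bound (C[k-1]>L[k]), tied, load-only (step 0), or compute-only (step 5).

step 3: A=compute:t2 B=load:t3 [tied]

k=0 load=t0/9c comp=- wait=9 total=9
k=1 load=t1/4c comp=t0/7c wait=7 total=16
k=2 load=t2/6c comp=t1/5c wait=6 total=22
k=3 load=t3/2c comp=t2/2c wait=2 total=24
k=4 load=t4/7c comp=t3/9c wait=9 total=33
k=5 load=- comp=t4/2c wait=2 total=35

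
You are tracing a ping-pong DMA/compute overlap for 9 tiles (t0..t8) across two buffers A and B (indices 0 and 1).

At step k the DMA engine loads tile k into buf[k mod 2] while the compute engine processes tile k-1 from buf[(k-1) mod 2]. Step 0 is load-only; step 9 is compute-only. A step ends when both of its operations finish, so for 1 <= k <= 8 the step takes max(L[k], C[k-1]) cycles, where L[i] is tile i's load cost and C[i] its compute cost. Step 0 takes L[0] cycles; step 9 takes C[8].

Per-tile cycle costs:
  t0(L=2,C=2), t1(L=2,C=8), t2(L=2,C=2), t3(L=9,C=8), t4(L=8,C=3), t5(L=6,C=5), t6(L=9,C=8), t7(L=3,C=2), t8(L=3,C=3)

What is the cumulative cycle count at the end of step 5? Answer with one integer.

  0. 2=2c; end=2; A:t0 B:-
  1. max(2,2)=2c; end=4; A:t0 B:t1
  2. max(2,8)=8c; end=12; A:t2 B:t1
  3. max(9,2)=9c; end=21; A:t2 B:t3
  4. max(8,8)=8c; end=29; A:t4 B:t3
  5. max(6,3)=6c; end=35; A:t4 B:t5
  6. max(9,5)=9c; end=44; A:t6 B:t5
  7. max(3,8)=8c; end=52; A:t6 B:t7
  8. max(3,2)=3c; end=55; A:t8 B:t7
  9. 3=3c; end=58; A:t8 B:t7

end_cycle[5] = 35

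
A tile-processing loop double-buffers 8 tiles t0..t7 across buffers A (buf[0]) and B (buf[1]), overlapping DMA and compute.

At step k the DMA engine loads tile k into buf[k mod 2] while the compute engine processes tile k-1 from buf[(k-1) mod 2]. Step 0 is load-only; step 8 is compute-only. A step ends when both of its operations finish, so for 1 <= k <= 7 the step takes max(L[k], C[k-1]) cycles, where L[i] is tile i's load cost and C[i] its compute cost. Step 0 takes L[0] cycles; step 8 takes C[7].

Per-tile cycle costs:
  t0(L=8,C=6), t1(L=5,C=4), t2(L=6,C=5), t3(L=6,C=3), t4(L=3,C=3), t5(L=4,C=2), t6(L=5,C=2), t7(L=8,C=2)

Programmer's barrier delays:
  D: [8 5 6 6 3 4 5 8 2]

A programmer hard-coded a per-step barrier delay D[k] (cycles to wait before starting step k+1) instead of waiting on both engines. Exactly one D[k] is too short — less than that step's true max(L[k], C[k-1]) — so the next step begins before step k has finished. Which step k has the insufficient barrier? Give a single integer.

hazard at step 1

[0] required=L[0]=8=8 vs D=8 ok
[1] required=max(L[1]=5,C[0]=6)=6 vs D=5 SHORT
[2] required=max(L[2]=6,C[1]=4)=6 vs D=6 ok
[3] required=max(L[3]=6,C[2]=5)=6 vs D=6 ok
[4] required=max(L[4]=3,C[3]=3)=3 vs D=3 ok
[5] required=max(L[5]=4,C[4]=3)=4 vs D=4 ok
[6] required=max(L[6]=5,C[5]=2)=5 vs D=5 ok
[7] required=max(L[7]=8,C[6]=2)=8 vs D=8 ok
[8] required=C[7]=2=2 vs D=2 ok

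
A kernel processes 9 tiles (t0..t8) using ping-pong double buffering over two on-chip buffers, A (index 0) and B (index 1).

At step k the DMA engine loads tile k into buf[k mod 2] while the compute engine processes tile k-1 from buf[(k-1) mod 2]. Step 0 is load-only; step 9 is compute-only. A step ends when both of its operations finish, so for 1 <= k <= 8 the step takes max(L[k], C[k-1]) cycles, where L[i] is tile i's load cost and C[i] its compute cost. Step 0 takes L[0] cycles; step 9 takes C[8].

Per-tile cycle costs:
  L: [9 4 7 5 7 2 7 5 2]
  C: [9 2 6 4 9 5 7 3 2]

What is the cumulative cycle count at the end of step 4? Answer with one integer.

end_cycle[4] = 38

[0] DMA t0→A (9c) ∥ CU idle ⇒ 9c, clock 9
[1] DMA t1→B (4c) ∥ CU A:t0 (9c) ⇒ 9c, clock 18
[2] DMA t2→A (7c) ∥ CU B:t1 (2c) ⇒ 7c, clock 25
[3] DMA t3→B (5c) ∥ CU A:t2 (6c) ⇒ 6c, clock 31
[4] DMA t4→A (7c) ∥ CU B:t3 (4c) ⇒ 7c, clock 38
[5] DMA t5→B (2c) ∥ CU A:t4 (9c) ⇒ 9c, clock 47
[6] DMA t6→A (7c) ∥ CU B:t5 (5c) ⇒ 7c, clock 54
[7] DMA t7→B (5c) ∥ CU A:t6 (7c) ⇒ 7c, clock 61
[8] DMA t8→A (2c) ∥ CU B:t7 (3c) ⇒ 3c, clock 64
[9] DMA idle ∥ CU A:t8 (2c) ⇒ 2c, clock 66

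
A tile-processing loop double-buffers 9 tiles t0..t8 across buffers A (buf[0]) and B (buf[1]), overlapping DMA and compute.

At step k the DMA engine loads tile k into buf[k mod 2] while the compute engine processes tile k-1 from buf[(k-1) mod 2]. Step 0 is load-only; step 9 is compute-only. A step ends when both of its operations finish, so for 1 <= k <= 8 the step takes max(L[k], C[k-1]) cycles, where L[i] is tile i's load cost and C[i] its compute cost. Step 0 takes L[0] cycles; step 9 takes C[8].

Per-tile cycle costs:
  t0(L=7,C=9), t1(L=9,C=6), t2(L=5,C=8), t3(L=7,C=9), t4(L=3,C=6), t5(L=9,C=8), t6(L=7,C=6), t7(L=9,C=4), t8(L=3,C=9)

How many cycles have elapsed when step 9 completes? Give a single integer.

k=0 load=t0/7c comp=- wait=7 total=7
k=1 load=t1/9c comp=t0/9c wait=9 total=16
k=2 load=t2/5c comp=t1/6c wait=6 total=22
k=3 load=t3/7c comp=t2/8c wait=8 total=30
k=4 load=t4/3c comp=t3/9c wait=9 total=39
k=5 load=t5/9c comp=t4/6c wait=9 total=48
k=6 load=t6/7c comp=t5/8c wait=8 total=56
k=7 load=t7/9c comp=t6/6c wait=9 total=65
k=8 load=t8/3c comp=t7/4c wait=4 total=69
k=9 load=- comp=t8/9c wait=9 total=78

end_cycle[9] = 78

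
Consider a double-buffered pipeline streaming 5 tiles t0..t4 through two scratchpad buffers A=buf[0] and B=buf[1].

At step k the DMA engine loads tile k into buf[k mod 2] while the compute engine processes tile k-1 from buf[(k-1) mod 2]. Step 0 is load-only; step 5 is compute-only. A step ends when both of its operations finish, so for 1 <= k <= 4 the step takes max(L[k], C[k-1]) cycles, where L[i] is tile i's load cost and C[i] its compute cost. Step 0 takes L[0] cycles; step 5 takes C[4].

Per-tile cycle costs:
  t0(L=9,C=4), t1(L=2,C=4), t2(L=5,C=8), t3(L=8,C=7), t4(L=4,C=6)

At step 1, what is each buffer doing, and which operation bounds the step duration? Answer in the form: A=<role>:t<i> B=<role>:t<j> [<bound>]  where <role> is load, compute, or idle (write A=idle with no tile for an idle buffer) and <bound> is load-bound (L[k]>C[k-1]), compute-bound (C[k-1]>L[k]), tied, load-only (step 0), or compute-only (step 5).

[0] DMA t0→A (9c) ∥ CU idle ⇒ 9c, clock 9
[1] DMA t1→B (2c) ∥ CU A:t0 (4c) ⇒ 4c, clock 13
[2] DMA t2→A (5c) ∥ CU B:t1 (4c) ⇒ 5c, clock 18
[3] DMA t3→B (8c) ∥ CU A:t2 (8c) ⇒ 8c, clock 26
[4] DMA t4→A (4c) ∥ CU B:t3 (7c) ⇒ 7c, clock 33
[5] DMA idle ∥ CU A:t4 (6c) ⇒ 6c, clock 39

step 1: A=compute:t0 B=load:t1 [compute-bound]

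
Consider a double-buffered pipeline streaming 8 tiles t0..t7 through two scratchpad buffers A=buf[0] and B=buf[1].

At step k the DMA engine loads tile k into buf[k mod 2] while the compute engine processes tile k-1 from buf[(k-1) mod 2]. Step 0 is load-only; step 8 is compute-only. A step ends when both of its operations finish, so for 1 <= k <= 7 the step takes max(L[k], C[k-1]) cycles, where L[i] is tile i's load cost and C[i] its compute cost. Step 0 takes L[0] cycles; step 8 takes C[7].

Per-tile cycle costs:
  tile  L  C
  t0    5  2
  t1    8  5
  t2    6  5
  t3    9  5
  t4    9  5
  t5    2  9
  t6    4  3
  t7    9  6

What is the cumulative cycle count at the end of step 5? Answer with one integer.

[0] DMA t0→A (5c) ∥ CU idle ⇒ 5c, clock 5
[1] DMA t1→B (8c) ∥ CU A:t0 (2c) ⇒ 8c, clock 13
[2] DMA t2→A (6c) ∥ CU B:t1 (5c) ⇒ 6c, clock 19
[3] DMA t3→B (9c) ∥ CU A:t2 (5c) ⇒ 9c, clock 28
[4] DMA t4→A (9c) ∥ CU B:t3 (5c) ⇒ 9c, clock 37
[5] DMA t5→B (2c) ∥ CU A:t4 (5c) ⇒ 5c, clock 42
[6] DMA t6→A (4c) ∥ CU B:t5 (9c) ⇒ 9c, clock 51
[7] DMA t7→B (9c) ∥ CU A:t6 (3c) ⇒ 9c, clock 60
[8] DMA idle ∥ CU B:t7 (6c) ⇒ 6c, clock 66

end_cycle[5] = 42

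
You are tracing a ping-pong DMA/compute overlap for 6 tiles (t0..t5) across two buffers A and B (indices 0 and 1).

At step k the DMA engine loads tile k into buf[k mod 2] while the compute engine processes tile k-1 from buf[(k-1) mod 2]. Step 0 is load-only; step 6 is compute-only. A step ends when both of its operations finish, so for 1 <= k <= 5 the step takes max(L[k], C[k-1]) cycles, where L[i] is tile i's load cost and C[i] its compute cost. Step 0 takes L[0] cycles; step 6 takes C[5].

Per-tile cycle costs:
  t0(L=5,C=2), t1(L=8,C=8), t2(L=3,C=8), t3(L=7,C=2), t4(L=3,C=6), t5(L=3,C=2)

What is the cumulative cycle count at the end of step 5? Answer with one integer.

end_cycle[5] = 38

[0] DMA t0→A (5c) ∥ CU idle ⇒ 5c, clock 5
[1] DMA t1→B (8c) ∥ CU A:t0 (2c) ⇒ 8c, clock 13
[2] DMA t2→A (3c) ∥ CU B:t1 (8c) ⇒ 8c, clock 21
[3] DMA t3→B (7c) ∥ CU A:t2 (8c) ⇒ 8c, clock 29
[4] DMA t4→A (3c) ∥ CU B:t3 (2c) ⇒ 3c, clock 32
[5] DMA t5→B (3c) ∥ CU A:t4 (6c) ⇒ 6c, clock 38
[6] DMA idle ∥ CU B:t5 (2c) ⇒ 2c, clock 40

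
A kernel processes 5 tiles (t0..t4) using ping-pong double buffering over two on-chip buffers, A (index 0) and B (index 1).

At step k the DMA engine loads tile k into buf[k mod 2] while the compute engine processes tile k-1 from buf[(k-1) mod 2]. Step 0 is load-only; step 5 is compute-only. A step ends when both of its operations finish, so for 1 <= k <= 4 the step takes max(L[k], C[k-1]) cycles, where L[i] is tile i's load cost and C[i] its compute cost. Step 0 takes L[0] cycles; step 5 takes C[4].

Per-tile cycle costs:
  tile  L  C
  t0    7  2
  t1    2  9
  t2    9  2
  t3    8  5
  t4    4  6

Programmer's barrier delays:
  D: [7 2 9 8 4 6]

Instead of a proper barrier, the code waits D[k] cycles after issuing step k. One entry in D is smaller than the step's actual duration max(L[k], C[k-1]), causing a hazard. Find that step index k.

step 0: need L[0]=7 = 7; D[0]=7 ok
step 1: need max(L[1]=2,C[0]=2) = 2; D[1]=2 ok
step 2: need max(L[2]=9,C[1]=9) = 9; D[2]=9 ok
step 3: need max(L[3]=8,C[2]=2) = 8; D[3]=8 ok
step 4: need max(L[4]=4,C[3]=5) = 5; D[4]=4 SHORT
step 5: need C[4]=6 = 6; D[5]=6 ok

hazard at step 4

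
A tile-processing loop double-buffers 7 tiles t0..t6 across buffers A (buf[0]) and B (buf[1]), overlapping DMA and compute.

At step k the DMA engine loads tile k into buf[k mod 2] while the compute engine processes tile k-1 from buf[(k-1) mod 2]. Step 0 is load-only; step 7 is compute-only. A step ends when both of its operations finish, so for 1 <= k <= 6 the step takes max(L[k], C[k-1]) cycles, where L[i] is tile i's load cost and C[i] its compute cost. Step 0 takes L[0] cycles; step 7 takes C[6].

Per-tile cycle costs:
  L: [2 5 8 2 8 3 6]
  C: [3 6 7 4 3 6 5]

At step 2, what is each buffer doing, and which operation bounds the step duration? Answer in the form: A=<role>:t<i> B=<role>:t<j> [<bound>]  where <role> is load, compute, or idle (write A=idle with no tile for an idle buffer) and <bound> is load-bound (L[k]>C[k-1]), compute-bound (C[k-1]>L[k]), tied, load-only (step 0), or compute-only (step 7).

k=0 load=t0/2c comp=- wait=2 total=2
k=1 load=t1/5c comp=t0/3c wait=5 total=7
k=2 load=t2/8c comp=t1/6c wait=8 total=15
k=3 load=t3/2c comp=t2/7c wait=7 total=22
k=4 load=t4/8c comp=t3/4c wait=8 total=30
k=5 load=t5/3c comp=t4/3c wait=3 total=33
k=6 load=t6/6c comp=t5/6c wait=6 total=39
k=7 load=- comp=t6/5c wait=5 total=44

step 2: A=load:t2 B=compute:t1 [load-bound]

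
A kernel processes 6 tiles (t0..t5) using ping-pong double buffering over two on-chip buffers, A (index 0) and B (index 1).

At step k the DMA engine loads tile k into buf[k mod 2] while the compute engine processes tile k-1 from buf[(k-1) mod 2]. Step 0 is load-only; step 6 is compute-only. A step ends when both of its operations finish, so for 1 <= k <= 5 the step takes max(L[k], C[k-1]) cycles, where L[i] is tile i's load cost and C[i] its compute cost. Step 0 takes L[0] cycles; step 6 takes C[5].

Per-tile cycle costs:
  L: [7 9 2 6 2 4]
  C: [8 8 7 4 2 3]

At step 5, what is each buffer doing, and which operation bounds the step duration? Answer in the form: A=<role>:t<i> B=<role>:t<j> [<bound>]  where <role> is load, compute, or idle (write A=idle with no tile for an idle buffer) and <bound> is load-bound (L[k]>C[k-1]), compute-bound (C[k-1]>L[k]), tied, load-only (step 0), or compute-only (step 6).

step 5: A=compute:t4 B=load:t5 [load-bound]

  0. 7=7c; end=7; A:t0 B:-
  1. max(9,8)=9c; end=16; A:t0 B:t1
  2. max(2,8)=8c; end=24; A:t2 B:t1
  3. max(6,7)=7c; end=31; A:t2 B:t3
  4. max(2,4)=4c; end=35; A:t4 B:t3
  5. max(4,2)=4c; end=39; A:t4 B:t5
  6. 3=3c; end=42; A:t4 B:t5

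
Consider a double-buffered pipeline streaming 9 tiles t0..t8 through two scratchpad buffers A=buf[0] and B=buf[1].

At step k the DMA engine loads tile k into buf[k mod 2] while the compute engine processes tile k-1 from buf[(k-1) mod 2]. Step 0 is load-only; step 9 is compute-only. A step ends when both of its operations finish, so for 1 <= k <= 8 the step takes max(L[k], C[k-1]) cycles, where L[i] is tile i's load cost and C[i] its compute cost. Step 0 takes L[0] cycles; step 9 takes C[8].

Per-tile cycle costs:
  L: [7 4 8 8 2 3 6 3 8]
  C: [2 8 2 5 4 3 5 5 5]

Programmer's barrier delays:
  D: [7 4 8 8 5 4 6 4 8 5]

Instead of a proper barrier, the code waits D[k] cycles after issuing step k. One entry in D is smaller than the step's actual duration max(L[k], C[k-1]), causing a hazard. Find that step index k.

[0] required=L[0]=7=7 vs D=7 ok
[1] required=max(L[1]=4,C[0]=2)=4 vs D=4 ok
[2] required=max(L[2]=8,C[1]=8)=8 vs D=8 ok
[3] required=max(L[3]=8,C[2]=2)=8 vs D=8 ok
[4] required=max(L[4]=2,C[3]=5)=5 vs D=5 ok
[5] required=max(L[5]=3,C[4]=4)=4 vs D=4 ok
[6] required=max(L[6]=6,C[5]=3)=6 vs D=6 ok
[7] required=max(L[7]=3,C[6]=5)=5 vs D=4 SHORT
[8] required=max(L[8]=8,C[7]=5)=8 vs D=8 ok
[9] required=C[8]=5=5 vs D=5 ok

hazard at step 7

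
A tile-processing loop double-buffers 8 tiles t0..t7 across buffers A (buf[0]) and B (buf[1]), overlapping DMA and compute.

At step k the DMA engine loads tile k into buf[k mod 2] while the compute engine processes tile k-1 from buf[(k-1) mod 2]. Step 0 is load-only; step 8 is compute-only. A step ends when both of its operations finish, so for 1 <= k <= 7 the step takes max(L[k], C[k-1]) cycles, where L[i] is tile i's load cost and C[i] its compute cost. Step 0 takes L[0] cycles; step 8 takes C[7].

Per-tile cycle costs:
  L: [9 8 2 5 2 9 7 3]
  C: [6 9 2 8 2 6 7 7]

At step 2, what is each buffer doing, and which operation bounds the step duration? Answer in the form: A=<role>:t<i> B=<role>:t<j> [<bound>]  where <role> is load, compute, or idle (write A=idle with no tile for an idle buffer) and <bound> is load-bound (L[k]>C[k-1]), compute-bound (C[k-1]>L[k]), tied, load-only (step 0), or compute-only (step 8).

step 2: A=load:t2 B=compute:t1 [compute-bound]

  0. 9=9c; end=9; A:t0 B:-
  1. max(8,6)=8c; end=17; A:t0 B:t1
  2. max(2,9)=9c; end=26; A:t2 B:t1
  3. max(5,2)=5c; end=31; A:t2 B:t3
  4. max(2,8)=8c; end=39; A:t4 B:t3
  5. max(9,2)=9c; end=48; A:t4 B:t5
  6. max(7,6)=7c; end=55; A:t6 B:t5
  7. max(3,7)=7c; end=62; A:t6 B:t7
  8. 7=7c; end=69; A:t6 B:t7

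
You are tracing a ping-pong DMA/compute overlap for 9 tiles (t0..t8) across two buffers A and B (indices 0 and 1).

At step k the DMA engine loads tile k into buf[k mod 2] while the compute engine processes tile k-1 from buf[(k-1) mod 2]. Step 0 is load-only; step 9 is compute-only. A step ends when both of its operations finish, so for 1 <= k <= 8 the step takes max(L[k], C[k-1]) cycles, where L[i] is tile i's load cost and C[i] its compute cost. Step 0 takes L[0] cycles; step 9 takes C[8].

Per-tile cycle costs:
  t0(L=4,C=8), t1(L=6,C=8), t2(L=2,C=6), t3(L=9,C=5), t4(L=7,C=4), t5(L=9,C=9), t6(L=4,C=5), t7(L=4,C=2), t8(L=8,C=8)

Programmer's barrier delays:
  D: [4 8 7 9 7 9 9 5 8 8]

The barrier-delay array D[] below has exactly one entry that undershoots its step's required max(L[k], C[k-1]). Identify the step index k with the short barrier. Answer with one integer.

hazard at step 2

[0] required=L[0]=4=4 vs D=4 ok
[1] required=max(L[1]=6,C[0]=8)=8 vs D=8 ok
[2] required=max(L[2]=2,C[1]=8)=8 vs D=7 SHORT
[3] required=max(L[3]=9,C[2]=6)=9 vs D=9 ok
[4] required=max(L[4]=7,C[3]=5)=7 vs D=7 ok
[5] required=max(L[5]=9,C[4]=4)=9 vs D=9 ok
[6] required=max(L[6]=4,C[5]=9)=9 vs D=9 ok
[7] required=max(L[7]=4,C[6]=5)=5 vs D=5 ok
[8] required=max(L[8]=8,C[7]=2)=8 vs D=8 ok
[9] required=C[8]=8=8 vs D=8 ok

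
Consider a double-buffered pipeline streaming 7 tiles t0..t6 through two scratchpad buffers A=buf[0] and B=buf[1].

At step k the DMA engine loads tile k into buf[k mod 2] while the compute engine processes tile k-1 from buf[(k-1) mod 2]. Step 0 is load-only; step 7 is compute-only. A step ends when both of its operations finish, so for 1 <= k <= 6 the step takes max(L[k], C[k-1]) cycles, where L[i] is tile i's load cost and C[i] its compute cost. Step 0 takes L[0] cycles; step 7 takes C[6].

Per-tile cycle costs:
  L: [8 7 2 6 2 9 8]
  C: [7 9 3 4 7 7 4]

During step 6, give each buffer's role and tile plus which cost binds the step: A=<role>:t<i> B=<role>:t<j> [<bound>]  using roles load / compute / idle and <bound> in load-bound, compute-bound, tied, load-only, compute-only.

step 6: A=load:t6 B=compute:t5 [load-bound]

k=0 load=t0/8c comp=- wait=8 total=8
k=1 load=t1/7c comp=t0/7c wait=7 total=15
k=2 load=t2/2c comp=t1/9c wait=9 total=24
k=3 load=t3/6c comp=t2/3c wait=6 total=30
k=4 load=t4/2c comp=t3/4c wait=4 total=34
k=5 load=t5/9c comp=t4/7c wait=9 total=43
k=6 load=t6/8c comp=t5/7c wait=8 total=51
k=7 load=- comp=t6/4c wait=4 total=55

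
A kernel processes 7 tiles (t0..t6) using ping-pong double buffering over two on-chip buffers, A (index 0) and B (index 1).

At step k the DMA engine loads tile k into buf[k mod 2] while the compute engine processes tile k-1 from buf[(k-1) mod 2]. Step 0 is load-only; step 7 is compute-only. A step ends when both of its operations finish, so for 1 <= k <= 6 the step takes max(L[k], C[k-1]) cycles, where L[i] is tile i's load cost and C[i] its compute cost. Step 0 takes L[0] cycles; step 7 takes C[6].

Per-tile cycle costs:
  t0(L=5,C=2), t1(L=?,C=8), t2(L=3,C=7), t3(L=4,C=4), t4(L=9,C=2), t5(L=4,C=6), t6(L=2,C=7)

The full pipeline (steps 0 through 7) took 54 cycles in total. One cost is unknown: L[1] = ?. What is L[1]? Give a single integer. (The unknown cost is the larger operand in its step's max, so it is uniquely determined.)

step 0 = dur = L[0]=5 = 5
step 1 = dur = max(L[1]=?, C[0]=2) = L[1]  (unknown; binding)
step 2 = dur = max(L[2]=3, C[1]=8) = 8
step 3 = dur = max(L[3]=4, C[2]=7) = 7
step 4 = dur = max(L[4]=9, C[3]=4) = 9
step 5 = dur = max(L[5]=4, C[4]=2) = 4
step 6 = dur = max(L[6]=2, C[5]=6) = 6
step 7 = dur = C[6]=7 = 7
sum of known step durations = 46
dur[1] = total - known = 54 - 46 = 8
L[1] is the binding max in step 1, so L[1] = dur[1] = 8

L[1] = 8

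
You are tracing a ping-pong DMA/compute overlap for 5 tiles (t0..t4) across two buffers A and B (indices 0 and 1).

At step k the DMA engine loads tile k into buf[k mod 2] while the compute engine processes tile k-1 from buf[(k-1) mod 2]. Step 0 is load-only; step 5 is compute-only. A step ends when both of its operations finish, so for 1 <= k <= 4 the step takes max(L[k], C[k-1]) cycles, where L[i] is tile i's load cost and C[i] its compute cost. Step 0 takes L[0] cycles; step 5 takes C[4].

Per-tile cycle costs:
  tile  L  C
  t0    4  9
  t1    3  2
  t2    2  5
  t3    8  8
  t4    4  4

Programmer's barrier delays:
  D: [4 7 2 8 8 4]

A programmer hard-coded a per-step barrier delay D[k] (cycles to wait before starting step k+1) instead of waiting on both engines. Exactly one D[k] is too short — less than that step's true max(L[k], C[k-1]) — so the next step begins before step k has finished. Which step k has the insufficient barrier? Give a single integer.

hazard at step 1

step 0: need L[0]=4 = 4; D[0]=4 ok
step 1: need max(L[1]=3,C[0]=9) = 9; D[1]=7 SHORT
step 2: need max(L[2]=2,C[1]=2) = 2; D[2]=2 ok
step 3: need max(L[3]=8,C[2]=5) = 8; D[3]=8 ok
step 4: need max(L[4]=4,C[3]=8) = 8; D[4]=8 ok
step 5: need C[4]=4 = 4; D[5]=4 ok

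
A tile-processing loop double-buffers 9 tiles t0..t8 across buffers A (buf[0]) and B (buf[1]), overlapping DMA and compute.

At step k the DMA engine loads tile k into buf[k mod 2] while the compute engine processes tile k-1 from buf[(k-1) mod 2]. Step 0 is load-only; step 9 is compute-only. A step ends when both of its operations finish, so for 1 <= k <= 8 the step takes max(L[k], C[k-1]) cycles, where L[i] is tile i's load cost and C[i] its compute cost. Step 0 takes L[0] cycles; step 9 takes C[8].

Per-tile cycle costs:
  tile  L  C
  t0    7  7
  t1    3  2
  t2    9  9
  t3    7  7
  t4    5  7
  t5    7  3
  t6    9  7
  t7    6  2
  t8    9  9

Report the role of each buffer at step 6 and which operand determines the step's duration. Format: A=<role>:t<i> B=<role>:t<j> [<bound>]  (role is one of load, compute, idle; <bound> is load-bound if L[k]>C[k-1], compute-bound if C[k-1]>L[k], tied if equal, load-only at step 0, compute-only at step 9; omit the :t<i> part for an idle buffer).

k=0 load=t0/7c comp=- wait=7 total=7
k=1 load=t1/3c comp=t0/7c wait=7 total=14
k=2 load=t2/9c comp=t1/2c wait=9 total=23
k=3 load=t3/7c comp=t2/9c wait=9 total=32
k=4 load=t4/5c comp=t3/7c wait=7 total=39
k=5 load=t5/7c comp=t4/7c wait=7 total=46
k=6 load=t6/9c comp=t5/3c wait=9 total=55
k=7 load=t7/6c comp=t6/7c wait=7 total=62
k=8 load=t8/9c comp=t7/2c wait=9 total=71
k=9 load=- comp=t8/9c wait=9 total=80

step 6: A=load:t6 B=compute:t5 [load-bound]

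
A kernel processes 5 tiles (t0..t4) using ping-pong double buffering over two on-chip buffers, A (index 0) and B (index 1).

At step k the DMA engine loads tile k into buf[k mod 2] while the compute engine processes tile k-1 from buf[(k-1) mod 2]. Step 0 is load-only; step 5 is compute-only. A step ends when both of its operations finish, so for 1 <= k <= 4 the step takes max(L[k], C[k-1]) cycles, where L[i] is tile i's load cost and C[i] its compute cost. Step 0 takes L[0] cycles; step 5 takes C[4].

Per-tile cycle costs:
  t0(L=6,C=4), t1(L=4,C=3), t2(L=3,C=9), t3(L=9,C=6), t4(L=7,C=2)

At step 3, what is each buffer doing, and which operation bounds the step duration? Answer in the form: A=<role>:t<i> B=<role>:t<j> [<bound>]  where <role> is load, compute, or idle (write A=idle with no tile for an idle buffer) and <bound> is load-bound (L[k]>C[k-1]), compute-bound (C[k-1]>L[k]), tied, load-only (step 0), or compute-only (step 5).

step 3: A=compute:t2 B=load:t3 [tied]

  0. 6=6c; end=6; A:t0 B:-
  1. max(4,4)=4c; end=10; A:t0 B:t1
  2. max(3,3)=3c; end=13; A:t2 B:t1
  3. max(9,9)=9c; end=22; A:t2 B:t3
  4. max(7,6)=7c; end=29; A:t4 B:t3
  5. 2=2c; end=31; A:t4 B:t3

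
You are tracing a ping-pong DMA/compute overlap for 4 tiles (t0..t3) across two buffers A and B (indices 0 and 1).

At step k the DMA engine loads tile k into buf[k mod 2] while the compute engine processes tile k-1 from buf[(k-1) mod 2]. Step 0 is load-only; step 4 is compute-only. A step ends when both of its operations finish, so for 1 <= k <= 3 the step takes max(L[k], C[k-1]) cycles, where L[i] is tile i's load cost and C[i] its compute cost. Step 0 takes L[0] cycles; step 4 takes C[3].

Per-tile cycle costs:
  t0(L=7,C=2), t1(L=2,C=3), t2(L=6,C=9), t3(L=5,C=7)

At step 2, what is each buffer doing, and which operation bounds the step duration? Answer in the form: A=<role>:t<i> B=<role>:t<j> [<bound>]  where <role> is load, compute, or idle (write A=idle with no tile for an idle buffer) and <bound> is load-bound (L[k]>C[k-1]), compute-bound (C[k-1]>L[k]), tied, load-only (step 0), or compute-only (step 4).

step 2: A=load:t2 B=compute:t1 [load-bound]

k=0 load=t0/7c comp=- wait=7 total=7
k=1 load=t1/2c comp=t0/2c wait=2 total=9
k=2 load=t2/6c comp=t1/3c wait=6 total=15
k=3 load=t3/5c comp=t2/9c wait=9 total=24
k=4 load=- comp=t3/7c wait=7 total=31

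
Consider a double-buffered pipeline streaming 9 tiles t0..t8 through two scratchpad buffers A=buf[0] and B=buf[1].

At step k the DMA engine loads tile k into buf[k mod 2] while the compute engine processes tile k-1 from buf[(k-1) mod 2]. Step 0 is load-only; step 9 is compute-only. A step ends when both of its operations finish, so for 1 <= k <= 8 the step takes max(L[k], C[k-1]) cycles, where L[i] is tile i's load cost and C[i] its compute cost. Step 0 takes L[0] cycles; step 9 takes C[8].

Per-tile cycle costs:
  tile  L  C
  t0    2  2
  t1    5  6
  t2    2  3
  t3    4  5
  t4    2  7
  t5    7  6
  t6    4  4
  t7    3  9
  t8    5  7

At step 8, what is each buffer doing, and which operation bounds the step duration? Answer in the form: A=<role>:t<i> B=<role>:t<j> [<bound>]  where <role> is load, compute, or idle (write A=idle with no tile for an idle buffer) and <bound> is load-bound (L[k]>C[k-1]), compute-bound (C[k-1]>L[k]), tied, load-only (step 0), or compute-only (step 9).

  0. 2=2c; end=2; A:t0 B:-
  1. max(5,2)=5c; end=7; A:t0 B:t1
  2. max(2,6)=6c; end=13; A:t2 B:t1
  3. max(4,3)=4c; end=17; A:t2 B:t3
  4. max(2,5)=5c; end=22; A:t4 B:t3
  5. max(7,7)=7c; end=29; A:t4 B:t5
  6. max(4,6)=6c; end=35; A:t6 B:t5
  7. max(3,4)=4c; end=39; A:t6 B:t7
  8. max(5,9)=9c; end=48; A:t8 B:t7
  9. 7=7c; end=55; A:t8 B:t7

step 8: A=load:t8 B=compute:t7 [compute-bound]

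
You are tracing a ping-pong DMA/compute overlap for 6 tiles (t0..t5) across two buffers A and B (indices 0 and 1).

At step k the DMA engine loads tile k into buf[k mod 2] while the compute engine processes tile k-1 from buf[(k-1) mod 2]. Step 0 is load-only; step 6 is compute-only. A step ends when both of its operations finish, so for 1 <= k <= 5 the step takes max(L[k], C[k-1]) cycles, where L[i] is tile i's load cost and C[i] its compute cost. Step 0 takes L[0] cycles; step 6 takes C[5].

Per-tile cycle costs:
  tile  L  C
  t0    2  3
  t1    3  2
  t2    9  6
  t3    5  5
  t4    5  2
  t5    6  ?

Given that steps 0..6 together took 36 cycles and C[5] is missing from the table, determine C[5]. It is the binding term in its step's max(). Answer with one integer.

C[5] = 5

step 0 = dur = L[0]=2 = 2
step 1 = dur = max(L[1]=3, C[0]=3) = 3
step 2 = dur = max(L[2]=9, C[1]=2) = 9
step 3 = dur = max(L[3]=5, C[2]=6) = 6
step 4 = dur = max(L[4]=5, C[3]=5) = 5
step 5 = dur = max(L[5]=6, C[4]=2) = 6
step 6 = dur = C[5]=? = C[5]  (unknown; binding)
sum of known step durations = 31
dur[6] = total - known = 36 - 31 = 5
C[5] is the binding max in step 6, so C[5] = dur[6] = 5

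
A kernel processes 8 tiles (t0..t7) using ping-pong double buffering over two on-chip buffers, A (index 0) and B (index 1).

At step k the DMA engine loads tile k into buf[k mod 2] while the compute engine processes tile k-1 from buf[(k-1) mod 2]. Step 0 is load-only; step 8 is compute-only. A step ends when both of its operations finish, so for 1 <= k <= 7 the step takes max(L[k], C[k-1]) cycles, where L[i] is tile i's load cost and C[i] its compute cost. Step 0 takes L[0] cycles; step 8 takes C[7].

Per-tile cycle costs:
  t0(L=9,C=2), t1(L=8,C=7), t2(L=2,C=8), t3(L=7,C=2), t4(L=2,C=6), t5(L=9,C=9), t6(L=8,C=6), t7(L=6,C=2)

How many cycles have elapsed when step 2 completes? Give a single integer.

step 0: L[0]=9 → dur=9, Σ=9 | A=load:t0 B=idle [load-only]
step 1: L[1]=8 C[0]=2 → dur=8, Σ=17 | A=compute:t0 B=load:t1 [load-bound]
step 2: L[2]=2 C[1]=7 → dur=7, Σ=24 | A=load:t2 B=compute:t1 [compute-bound]
step 3: L[3]=7 C[2]=8 → dur=8, Σ=32 | A=compute:t2 B=load:t3 [compute-bound]
step 4: L[4]=2 C[3]=2 → dur=2, Σ=34 | A=load:t4 B=compute:t3 [tied]
step 5: L[5]=9 C[4]=6 → dur=9, Σ=43 | A=compute:t4 B=load:t5 [load-bound]
step 6: L[6]=8 C[5]=9 → dur=9, Σ=52 | A=load:t6 B=compute:t5 [compute-bound]
step 7: L[7]=6 C[6]=6 → dur=6, Σ=58 | A=compute:t6 B=load:t7 [tied]
step 8: C[7]=2 → dur=2, Σ=60 | A=idle B=compute:t7 [compute-only]

end_cycle[2] = 24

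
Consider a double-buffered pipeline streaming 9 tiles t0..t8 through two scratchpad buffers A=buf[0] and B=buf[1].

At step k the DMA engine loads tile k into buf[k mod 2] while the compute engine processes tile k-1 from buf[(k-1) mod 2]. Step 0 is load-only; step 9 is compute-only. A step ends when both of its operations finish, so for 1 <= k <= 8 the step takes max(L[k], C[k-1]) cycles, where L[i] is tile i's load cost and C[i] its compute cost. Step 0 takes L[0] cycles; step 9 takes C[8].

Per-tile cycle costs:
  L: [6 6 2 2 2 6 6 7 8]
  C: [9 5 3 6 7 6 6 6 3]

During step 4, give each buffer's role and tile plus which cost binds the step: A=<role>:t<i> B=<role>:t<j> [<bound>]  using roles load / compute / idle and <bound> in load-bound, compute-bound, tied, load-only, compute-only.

[0] DMA t0→A (6c) ∥ CU idle ⇒ 6c, clock 6
[1] DMA t1→B (6c) ∥ CU A:t0 (9c) ⇒ 9c, clock 15
[2] DMA t2→A (2c) ∥ CU B:t1 (5c) ⇒ 5c, clock 20
[3] DMA t3→B (2c) ∥ CU A:t2 (3c) ⇒ 3c, clock 23
[4] DMA t4→A (2c) ∥ CU B:t3 (6c) ⇒ 6c, clock 29
[5] DMA t5→B (6c) ∥ CU A:t4 (7c) ⇒ 7c, clock 36
[6] DMA t6→A (6c) ∥ CU B:t5 (6c) ⇒ 6c, clock 42
[7] DMA t7→B (7c) ∥ CU A:t6 (6c) ⇒ 7c, clock 49
[8] DMA t8→A (8c) ∥ CU B:t7 (6c) ⇒ 8c, clock 57
[9] DMA idle ∥ CU A:t8 (3c) ⇒ 3c, clock 60

step 4: A=load:t4 B=compute:t3 [compute-bound]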